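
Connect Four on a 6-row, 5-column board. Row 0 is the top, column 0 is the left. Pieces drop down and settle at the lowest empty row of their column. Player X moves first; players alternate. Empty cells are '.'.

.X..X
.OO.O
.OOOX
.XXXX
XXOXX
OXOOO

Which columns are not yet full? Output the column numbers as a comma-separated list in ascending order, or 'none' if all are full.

Answer: 0,2,3

Derivation:
col 0: top cell = '.' → open
col 1: top cell = 'X' → FULL
col 2: top cell = '.' → open
col 3: top cell = '.' → open
col 4: top cell = 'X' → FULL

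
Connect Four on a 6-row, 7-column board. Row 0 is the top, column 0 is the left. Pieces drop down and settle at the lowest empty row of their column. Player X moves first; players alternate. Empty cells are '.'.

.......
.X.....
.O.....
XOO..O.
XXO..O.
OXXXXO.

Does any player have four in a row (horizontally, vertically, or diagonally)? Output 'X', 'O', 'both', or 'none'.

X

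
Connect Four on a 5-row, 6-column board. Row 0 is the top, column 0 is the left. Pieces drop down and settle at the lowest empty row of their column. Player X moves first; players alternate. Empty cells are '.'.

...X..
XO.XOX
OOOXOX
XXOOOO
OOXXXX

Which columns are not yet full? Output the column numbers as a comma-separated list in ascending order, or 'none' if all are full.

col 0: top cell = '.' → open
col 1: top cell = '.' → open
col 2: top cell = '.' → open
col 3: top cell = 'X' → FULL
col 4: top cell = '.' → open
col 5: top cell = '.' → open

Answer: 0,1,2,4,5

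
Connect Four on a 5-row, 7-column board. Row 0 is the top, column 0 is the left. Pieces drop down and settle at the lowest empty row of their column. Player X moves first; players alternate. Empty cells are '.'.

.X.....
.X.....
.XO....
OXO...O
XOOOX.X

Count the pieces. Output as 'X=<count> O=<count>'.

X=7 O=7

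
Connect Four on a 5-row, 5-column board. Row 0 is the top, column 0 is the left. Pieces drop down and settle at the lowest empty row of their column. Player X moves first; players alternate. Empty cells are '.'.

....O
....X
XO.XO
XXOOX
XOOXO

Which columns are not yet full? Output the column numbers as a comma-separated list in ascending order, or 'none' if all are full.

col 0: top cell = '.' → open
col 1: top cell = '.' → open
col 2: top cell = '.' → open
col 3: top cell = '.' → open
col 4: top cell = 'O' → FULL

Answer: 0,1,2,3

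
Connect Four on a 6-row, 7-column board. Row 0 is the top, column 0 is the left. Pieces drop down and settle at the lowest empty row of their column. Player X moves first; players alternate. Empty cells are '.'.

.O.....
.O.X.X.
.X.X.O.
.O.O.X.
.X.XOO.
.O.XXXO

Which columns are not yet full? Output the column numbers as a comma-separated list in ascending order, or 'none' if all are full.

Answer: 0,2,3,4,5,6

Derivation:
col 0: top cell = '.' → open
col 1: top cell = 'O' → FULL
col 2: top cell = '.' → open
col 3: top cell = '.' → open
col 4: top cell = '.' → open
col 5: top cell = '.' → open
col 6: top cell = '.' → open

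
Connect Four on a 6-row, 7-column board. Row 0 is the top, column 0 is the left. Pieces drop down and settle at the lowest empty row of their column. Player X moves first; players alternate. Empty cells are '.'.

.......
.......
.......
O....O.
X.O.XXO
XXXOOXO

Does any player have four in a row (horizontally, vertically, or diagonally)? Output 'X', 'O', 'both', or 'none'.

none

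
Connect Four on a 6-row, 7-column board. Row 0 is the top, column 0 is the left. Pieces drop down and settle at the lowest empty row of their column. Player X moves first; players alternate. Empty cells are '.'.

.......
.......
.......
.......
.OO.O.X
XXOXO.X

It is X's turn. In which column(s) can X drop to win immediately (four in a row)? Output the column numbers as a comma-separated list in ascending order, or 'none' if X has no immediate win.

Answer: none

Derivation:
col 0: drop X → no win
col 1: drop X → no win
col 2: drop X → no win
col 3: drop X → no win
col 4: drop X → no win
col 5: drop X → no win
col 6: drop X → no win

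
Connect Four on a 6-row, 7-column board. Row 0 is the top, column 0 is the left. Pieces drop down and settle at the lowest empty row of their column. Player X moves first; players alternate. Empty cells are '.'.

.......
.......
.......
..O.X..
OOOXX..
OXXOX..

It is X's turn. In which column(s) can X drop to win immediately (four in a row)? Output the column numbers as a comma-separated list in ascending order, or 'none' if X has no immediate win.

col 0: drop X → no win
col 1: drop X → no win
col 2: drop X → no win
col 3: drop X → no win
col 4: drop X → WIN!
col 5: drop X → no win
col 6: drop X → no win

Answer: 4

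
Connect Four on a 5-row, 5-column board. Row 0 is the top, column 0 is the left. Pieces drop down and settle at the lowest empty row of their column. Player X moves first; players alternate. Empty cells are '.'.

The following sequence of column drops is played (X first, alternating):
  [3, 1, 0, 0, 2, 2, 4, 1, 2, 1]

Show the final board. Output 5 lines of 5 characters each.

Answer: .....
.....
.OX..
OOO..
XOXXX

Derivation:
Move 1: X drops in col 3, lands at row 4
Move 2: O drops in col 1, lands at row 4
Move 3: X drops in col 0, lands at row 4
Move 4: O drops in col 0, lands at row 3
Move 5: X drops in col 2, lands at row 4
Move 6: O drops in col 2, lands at row 3
Move 7: X drops in col 4, lands at row 4
Move 8: O drops in col 1, lands at row 3
Move 9: X drops in col 2, lands at row 2
Move 10: O drops in col 1, lands at row 2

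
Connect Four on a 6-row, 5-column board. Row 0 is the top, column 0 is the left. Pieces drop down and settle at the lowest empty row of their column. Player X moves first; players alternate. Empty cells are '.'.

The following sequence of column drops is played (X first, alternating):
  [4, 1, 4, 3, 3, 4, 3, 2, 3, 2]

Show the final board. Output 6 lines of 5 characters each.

Answer: .....
.....
...X.
...XO
..OXX
.OOOX

Derivation:
Move 1: X drops in col 4, lands at row 5
Move 2: O drops in col 1, lands at row 5
Move 3: X drops in col 4, lands at row 4
Move 4: O drops in col 3, lands at row 5
Move 5: X drops in col 3, lands at row 4
Move 6: O drops in col 4, lands at row 3
Move 7: X drops in col 3, lands at row 3
Move 8: O drops in col 2, lands at row 5
Move 9: X drops in col 3, lands at row 2
Move 10: O drops in col 2, lands at row 4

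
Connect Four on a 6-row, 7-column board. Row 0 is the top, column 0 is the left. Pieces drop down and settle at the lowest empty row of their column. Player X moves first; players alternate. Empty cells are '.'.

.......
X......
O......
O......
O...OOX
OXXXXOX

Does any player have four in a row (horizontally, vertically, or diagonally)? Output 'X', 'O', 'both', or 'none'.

both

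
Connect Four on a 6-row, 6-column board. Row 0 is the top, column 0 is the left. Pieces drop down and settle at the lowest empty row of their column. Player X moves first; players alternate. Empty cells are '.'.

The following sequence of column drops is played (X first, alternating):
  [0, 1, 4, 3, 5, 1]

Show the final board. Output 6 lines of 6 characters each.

Move 1: X drops in col 0, lands at row 5
Move 2: O drops in col 1, lands at row 5
Move 3: X drops in col 4, lands at row 5
Move 4: O drops in col 3, lands at row 5
Move 5: X drops in col 5, lands at row 5
Move 6: O drops in col 1, lands at row 4

Answer: ......
......
......
......
.O....
XO.OXX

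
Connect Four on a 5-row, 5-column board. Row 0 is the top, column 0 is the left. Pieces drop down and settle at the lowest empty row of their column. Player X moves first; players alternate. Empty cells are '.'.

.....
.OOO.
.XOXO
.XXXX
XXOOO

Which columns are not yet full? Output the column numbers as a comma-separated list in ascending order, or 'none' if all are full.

Answer: 0,1,2,3,4

Derivation:
col 0: top cell = '.' → open
col 1: top cell = '.' → open
col 2: top cell = '.' → open
col 3: top cell = '.' → open
col 4: top cell = '.' → open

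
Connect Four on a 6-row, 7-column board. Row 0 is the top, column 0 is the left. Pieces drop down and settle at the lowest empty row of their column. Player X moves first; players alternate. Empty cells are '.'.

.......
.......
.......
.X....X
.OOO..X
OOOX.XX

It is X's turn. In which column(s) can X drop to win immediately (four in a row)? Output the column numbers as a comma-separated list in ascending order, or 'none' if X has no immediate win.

Answer: 4,6

Derivation:
col 0: drop X → no win
col 1: drop X → no win
col 2: drop X → no win
col 3: drop X → no win
col 4: drop X → WIN!
col 5: drop X → no win
col 6: drop X → WIN!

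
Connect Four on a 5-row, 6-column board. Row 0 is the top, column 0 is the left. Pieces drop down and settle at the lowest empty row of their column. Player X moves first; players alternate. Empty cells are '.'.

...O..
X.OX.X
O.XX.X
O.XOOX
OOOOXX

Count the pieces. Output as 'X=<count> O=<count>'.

X=10 O=10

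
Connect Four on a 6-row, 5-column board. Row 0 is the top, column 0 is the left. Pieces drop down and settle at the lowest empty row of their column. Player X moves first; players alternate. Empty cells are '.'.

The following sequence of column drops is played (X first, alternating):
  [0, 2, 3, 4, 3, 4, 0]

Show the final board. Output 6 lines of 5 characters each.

Answer: .....
.....
.....
.....
X..XO
X.OXO

Derivation:
Move 1: X drops in col 0, lands at row 5
Move 2: O drops in col 2, lands at row 5
Move 3: X drops in col 3, lands at row 5
Move 4: O drops in col 4, lands at row 5
Move 5: X drops in col 3, lands at row 4
Move 6: O drops in col 4, lands at row 4
Move 7: X drops in col 0, lands at row 4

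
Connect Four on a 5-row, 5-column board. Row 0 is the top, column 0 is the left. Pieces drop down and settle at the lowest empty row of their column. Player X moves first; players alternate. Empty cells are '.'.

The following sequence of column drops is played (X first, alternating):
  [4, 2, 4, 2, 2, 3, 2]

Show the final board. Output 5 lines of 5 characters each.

Answer: .....
..X..
..X..
..O.X
..OOX

Derivation:
Move 1: X drops in col 4, lands at row 4
Move 2: O drops in col 2, lands at row 4
Move 3: X drops in col 4, lands at row 3
Move 4: O drops in col 2, lands at row 3
Move 5: X drops in col 2, lands at row 2
Move 6: O drops in col 3, lands at row 4
Move 7: X drops in col 2, lands at row 1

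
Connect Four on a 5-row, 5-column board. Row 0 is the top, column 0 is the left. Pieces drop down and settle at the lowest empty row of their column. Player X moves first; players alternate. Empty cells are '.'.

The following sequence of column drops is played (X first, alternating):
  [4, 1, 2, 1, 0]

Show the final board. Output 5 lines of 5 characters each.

Answer: .....
.....
.....
.O...
XOX.X

Derivation:
Move 1: X drops in col 4, lands at row 4
Move 2: O drops in col 1, lands at row 4
Move 3: X drops in col 2, lands at row 4
Move 4: O drops in col 1, lands at row 3
Move 5: X drops in col 0, lands at row 4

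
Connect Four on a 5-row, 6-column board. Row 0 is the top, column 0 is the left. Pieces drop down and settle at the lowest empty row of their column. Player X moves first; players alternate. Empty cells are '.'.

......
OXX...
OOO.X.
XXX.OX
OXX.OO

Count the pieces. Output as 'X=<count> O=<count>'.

X=9 O=8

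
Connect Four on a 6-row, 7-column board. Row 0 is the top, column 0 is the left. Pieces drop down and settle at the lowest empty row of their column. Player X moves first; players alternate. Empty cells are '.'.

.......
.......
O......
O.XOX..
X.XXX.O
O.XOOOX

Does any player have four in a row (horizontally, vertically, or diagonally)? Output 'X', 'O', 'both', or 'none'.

none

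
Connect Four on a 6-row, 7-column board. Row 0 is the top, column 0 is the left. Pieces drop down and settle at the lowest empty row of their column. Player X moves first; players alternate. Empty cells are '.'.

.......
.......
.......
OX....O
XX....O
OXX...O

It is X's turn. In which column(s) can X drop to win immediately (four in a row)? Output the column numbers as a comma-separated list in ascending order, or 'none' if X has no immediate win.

col 0: drop X → no win
col 1: drop X → WIN!
col 2: drop X → no win
col 3: drop X → no win
col 4: drop X → no win
col 5: drop X → no win
col 6: drop X → no win

Answer: 1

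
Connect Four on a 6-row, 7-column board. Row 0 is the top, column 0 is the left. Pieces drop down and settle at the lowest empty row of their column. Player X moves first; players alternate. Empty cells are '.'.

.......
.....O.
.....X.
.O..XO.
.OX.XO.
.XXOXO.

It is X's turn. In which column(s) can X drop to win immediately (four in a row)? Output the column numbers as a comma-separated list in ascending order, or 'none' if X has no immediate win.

col 0: drop X → no win
col 1: drop X → no win
col 2: drop X → no win
col 3: drop X → WIN!
col 4: drop X → WIN!
col 5: drop X → no win
col 6: drop X → no win

Answer: 3,4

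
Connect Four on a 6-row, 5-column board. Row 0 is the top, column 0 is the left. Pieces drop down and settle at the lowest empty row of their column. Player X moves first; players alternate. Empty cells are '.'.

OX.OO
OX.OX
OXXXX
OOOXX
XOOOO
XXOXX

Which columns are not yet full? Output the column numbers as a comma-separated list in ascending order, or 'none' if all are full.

Answer: 2

Derivation:
col 0: top cell = 'O' → FULL
col 1: top cell = 'X' → FULL
col 2: top cell = '.' → open
col 3: top cell = 'O' → FULL
col 4: top cell = 'O' → FULL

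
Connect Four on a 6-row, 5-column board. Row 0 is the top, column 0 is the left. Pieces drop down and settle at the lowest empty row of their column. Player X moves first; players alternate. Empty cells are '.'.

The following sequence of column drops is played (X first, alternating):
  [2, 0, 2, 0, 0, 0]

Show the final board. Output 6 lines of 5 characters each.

Move 1: X drops in col 2, lands at row 5
Move 2: O drops in col 0, lands at row 5
Move 3: X drops in col 2, lands at row 4
Move 4: O drops in col 0, lands at row 4
Move 5: X drops in col 0, lands at row 3
Move 6: O drops in col 0, lands at row 2

Answer: .....
.....
O....
X....
O.X..
O.X..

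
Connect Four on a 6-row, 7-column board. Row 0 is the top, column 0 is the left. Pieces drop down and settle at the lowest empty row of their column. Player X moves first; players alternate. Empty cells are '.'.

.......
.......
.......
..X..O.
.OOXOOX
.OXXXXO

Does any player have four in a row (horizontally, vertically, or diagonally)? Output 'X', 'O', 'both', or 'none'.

X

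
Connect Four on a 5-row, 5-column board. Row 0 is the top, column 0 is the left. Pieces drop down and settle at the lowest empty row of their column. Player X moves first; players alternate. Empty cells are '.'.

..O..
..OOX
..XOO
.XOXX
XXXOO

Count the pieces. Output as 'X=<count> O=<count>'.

X=8 O=8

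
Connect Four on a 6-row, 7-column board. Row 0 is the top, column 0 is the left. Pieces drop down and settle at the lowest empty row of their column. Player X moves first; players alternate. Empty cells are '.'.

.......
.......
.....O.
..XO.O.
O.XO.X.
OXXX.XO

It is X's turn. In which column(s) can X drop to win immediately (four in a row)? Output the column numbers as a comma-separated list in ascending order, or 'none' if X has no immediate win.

col 0: drop X → no win
col 1: drop X → no win
col 2: drop X → WIN!
col 3: drop X → no win
col 4: drop X → WIN!
col 5: drop X → no win
col 6: drop X → no win

Answer: 2,4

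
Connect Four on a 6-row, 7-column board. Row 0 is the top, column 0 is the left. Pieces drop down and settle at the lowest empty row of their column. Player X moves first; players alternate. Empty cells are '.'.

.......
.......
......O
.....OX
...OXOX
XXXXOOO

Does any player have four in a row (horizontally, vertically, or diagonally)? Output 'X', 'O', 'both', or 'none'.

X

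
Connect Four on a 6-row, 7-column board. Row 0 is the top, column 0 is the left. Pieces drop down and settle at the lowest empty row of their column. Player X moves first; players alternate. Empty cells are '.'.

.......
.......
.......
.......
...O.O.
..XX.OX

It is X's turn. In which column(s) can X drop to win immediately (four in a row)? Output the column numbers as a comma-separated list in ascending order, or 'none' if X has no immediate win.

Answer: none

Derivation:
col 0: drop X → no win
col 1: drop X → no win
col 2: drop X → no win
col 3: drop X → no win
col 4: drop X → no win
col 5: drop X → no win
col 6: drop X → no win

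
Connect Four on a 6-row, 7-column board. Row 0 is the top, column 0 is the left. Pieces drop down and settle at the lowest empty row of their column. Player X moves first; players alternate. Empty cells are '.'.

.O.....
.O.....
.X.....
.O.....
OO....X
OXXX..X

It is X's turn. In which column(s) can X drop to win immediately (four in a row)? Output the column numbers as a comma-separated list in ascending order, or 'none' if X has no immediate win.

Answer: 4

Derivation:
col 0: drop X → no win
col 2: drop X → no win
col 3: drop X → no win
col 4: drop X → WIN!
col 5: drop X → no win
col 6: drop X → no win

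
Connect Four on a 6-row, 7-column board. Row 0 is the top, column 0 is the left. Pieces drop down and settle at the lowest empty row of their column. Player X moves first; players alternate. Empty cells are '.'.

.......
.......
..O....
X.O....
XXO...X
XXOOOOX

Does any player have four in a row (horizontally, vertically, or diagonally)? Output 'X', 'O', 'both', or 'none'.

O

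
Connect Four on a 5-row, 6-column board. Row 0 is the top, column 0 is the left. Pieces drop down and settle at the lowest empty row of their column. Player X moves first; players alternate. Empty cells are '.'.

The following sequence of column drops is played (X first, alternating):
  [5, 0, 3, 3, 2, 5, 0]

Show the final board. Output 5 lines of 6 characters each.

Move 1: X drops in col 5, lands at row 4
Move 2: O drops in col 0, lands at row 4
Move 3: X drops in col 3, lands at row 4
Move 4: O drops in col 3, lands at row 3
Move 5: X drops in col 2, lands at row 4
Move 6: O drops in col 5, lands at row 3
Move 7: X drops in col 0, lands at row 3

Answer: ......
......
......
X..O.O
O.XX.X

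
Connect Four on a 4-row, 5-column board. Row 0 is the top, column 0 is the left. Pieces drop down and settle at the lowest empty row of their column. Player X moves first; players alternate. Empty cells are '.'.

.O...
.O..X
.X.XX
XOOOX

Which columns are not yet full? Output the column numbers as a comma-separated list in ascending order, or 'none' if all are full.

col 0: top cell = '.' → open
col 1: top cell = 'O' → FULL
col 2: top cell = '.' → open
col 3: top cell = '.' → open
col 4: top cell = '.' → open

Answer: 0,2,3,4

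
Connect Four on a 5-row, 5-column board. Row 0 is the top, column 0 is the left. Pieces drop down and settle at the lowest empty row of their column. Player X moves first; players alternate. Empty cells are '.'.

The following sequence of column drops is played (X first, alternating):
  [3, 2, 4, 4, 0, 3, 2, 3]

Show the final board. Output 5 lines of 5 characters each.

Answer: .....
.....
...O.
..XOO
X.OXX

Derivation:
Move 1: X drops in col 3, lands at row 4
Move 2: O drops in col 2, lands at row 4
Move 3: X drops in col 4, lands at row 4
Move 4: O drops in col 4, lands at row 3
Move 5: X drops in col 0, lands at row 4
Move 6: O drops in col 3, lands at row 3
Move 7: X drops in col 2, lands at row 3
Move 8: O drops in col 3, lands at row 2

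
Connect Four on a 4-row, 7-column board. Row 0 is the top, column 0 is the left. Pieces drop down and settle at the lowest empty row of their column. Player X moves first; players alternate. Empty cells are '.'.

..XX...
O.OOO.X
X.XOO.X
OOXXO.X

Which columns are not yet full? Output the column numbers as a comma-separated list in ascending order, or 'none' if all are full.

Answer: 0,1,4,5,6

Derivation:
col 0: top cell = '.' → open
col 1: top cell = '.' → open
col 2: top cell = 'X' → FULL
col 3: top cell = 'X' → FULL
col 4: top cell = '.' → open
col 5: top cell = '.' → open
col 6: top cell = '.' → open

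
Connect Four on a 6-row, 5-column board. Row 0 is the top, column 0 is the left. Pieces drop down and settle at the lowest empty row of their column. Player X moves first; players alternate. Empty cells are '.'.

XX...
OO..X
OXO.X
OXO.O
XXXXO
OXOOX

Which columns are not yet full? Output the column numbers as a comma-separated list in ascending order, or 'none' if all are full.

col 0: top cell = 'X' → FULL
col 1: top cell = 'X' → FULL
col 2: top cell = '.' → open
col 3: top cell = '.' → open
col 4: top cell = '.' → open

Answer: 2,3,4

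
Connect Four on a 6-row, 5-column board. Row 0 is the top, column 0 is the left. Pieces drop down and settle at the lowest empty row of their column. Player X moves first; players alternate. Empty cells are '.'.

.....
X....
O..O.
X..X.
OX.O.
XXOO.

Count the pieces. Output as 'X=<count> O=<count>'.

X=6 O=6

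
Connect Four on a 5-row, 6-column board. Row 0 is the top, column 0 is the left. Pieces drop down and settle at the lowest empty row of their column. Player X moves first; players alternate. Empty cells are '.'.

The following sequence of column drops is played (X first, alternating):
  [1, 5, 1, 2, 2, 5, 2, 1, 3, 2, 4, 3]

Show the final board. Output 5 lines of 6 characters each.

Move 1: X drops in col 1, lands at row 4
Move 2: O drops in col 5, lands at row 4
Move 3: X drops in col 1, lands at row 3
Move 4: O drops in col 2, lands at row 4
Move 5: X drops in col 2, lands at row 3
Move 6: O drops in col 5, lands at row 3
Move 7: X drops in col 2, lands at row 2
Move 8: O drops in col 1, lands at row 2
Move 9: X drops in col 3, lands at row 4
Move 10: O drops in col 2, lands at row 1
Move 11: X drops in col 4, lands at row 4
Move 12: O drops in col 3, lands at row 3

Answer: ......
..O...
.OX...
.XXO.O
.XOXXO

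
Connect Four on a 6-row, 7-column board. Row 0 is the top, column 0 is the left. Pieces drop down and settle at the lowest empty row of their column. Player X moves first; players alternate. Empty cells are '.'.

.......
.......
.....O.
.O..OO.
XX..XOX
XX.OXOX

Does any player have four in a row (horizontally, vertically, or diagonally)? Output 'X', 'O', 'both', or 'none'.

O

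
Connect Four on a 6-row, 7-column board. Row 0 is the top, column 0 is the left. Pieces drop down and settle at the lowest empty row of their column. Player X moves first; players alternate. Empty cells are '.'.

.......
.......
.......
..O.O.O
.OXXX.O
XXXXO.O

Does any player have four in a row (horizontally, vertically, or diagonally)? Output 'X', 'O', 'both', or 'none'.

X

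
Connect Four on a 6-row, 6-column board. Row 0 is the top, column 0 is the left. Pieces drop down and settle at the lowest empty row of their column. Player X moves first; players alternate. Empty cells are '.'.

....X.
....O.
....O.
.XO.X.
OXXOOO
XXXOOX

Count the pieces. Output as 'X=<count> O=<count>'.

X=9 O=9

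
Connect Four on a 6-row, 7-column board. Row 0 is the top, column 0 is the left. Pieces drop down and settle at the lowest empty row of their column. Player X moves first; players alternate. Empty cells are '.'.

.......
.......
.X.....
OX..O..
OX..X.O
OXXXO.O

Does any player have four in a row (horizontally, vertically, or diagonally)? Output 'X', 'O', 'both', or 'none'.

X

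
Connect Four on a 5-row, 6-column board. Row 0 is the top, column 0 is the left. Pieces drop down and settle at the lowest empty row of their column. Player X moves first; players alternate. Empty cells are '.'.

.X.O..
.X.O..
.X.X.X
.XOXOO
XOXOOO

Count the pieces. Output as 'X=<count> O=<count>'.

X=9 O=9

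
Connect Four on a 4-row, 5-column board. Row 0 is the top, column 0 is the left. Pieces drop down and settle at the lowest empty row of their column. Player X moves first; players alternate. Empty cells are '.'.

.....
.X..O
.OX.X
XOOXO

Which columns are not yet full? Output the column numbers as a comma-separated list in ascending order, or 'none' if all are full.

col 0: top cell = '.' → open
col 1: top cell = '.' → open
col 2: top cell = '.' → open
col 3: top cell = '.' → open
col 4: top cell = '.' → open

Answer: 0,1,2,3,4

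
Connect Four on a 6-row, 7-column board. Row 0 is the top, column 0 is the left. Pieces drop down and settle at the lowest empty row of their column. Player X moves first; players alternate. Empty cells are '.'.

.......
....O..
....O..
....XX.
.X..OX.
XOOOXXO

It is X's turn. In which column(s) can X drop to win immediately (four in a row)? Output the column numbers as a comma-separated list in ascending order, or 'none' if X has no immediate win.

Answer: 5

Derivation:
col 0: drop X → no win
col 1: drop X → no win
col 2: drop X → no win
col 3: drop X → no win
col 4: drop X → no win
col 5: drop X → WIN!
col 6: drop X → no win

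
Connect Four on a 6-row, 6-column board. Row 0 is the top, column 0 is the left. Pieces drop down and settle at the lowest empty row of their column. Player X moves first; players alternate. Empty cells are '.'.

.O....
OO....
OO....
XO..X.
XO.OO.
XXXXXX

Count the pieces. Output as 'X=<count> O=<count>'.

X=9 O=9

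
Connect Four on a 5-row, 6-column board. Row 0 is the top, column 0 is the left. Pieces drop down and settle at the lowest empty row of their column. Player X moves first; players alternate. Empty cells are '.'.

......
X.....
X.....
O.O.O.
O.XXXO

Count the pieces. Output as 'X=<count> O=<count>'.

X=5 O=5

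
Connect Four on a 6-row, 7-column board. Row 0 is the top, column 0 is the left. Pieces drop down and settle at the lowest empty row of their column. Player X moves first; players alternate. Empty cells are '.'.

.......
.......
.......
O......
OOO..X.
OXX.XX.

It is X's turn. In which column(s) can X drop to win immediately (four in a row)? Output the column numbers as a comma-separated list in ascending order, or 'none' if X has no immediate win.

Answer: 3

Derivation:
col 0: drop X → no win
col 1: drop X → no win
col 2: drop X → no win
col 3: drop X → WIN!
col 4: drop X → no win
col 5: drop X → no win
col 6: drop X → no win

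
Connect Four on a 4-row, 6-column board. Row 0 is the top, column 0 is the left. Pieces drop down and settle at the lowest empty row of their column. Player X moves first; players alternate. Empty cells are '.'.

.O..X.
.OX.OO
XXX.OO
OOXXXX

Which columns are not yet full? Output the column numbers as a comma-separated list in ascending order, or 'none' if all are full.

Answer: 0,2,3,5

Derivation:
col 0: top cell = '.' → open
col 1: top cell = 'O' → FULL
col 2: top cell = '.' → open
col 3: top cell = '.' → open
col 4: top cell = 'X' → FULL
col 5: top cell = '.' → open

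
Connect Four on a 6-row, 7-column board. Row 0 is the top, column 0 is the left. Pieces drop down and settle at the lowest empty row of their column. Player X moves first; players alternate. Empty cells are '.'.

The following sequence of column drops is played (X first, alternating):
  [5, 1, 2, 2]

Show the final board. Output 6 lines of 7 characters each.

Move 1: X drops in col 5, lands at row 5
Move 2: O drops in col 1, lands at row 5
Move 3: X drops in col 2, lands at row 5
Move 4: O drops in col 2, lands at row 4

Answer: .......
.......
.......
.......
..O....
.OX..X.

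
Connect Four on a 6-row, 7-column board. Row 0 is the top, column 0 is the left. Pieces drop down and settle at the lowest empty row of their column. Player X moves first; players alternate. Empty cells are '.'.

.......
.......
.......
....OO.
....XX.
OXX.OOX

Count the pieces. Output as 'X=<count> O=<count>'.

X=5 O=5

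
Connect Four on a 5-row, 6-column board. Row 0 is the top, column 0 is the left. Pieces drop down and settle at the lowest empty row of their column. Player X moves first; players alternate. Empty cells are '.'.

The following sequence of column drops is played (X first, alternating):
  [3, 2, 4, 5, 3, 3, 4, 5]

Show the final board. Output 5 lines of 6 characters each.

Answer: ......
......
...O..
...XXO
..OXXO

Derivation:
Move 1: X drops in col 3, lands at row 4
Move 2: O drops in col 2, lands at row 4
Move 3: X drops in col 4, lands at row 4
Move 4: O drops in col 5, lands at row 4
Move 5: X drops in col 3, lands at row 3
Move 6: O drops in col 3, lands at row 2
Move 7: X drops in col 4, lands at row 3
Move 8: O drops in col 5, lands at row 3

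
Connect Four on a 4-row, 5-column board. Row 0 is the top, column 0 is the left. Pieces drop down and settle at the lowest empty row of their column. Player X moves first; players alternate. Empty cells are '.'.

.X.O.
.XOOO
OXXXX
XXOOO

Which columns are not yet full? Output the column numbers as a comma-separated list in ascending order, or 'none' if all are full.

Answer: 0,2,4

Derivation:
col 0: top cell = '.' → open
col 1: top cell = 'X' → FULL
col 2: top cell = '.' → open
col 3: top cell = 'O' → FULL
col 4: top cell = '.' → open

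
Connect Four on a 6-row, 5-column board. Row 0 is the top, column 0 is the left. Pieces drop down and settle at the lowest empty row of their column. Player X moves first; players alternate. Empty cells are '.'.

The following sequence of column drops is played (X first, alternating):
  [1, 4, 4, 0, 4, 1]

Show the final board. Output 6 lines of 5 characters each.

Move 1: X drops in col 1, lands at row 5
Move 2: O drops in col 4, lands at row 5
Move 3: X drops in col 4, lands at row 4
Move 4: O drops in col 0, lands at row 5
Move 5: X drops in col 4, lands at row 3
Move 6: O drops in col 1, lands at row 4

Answer: .....
.....
.....
....X
.O..X
OX..O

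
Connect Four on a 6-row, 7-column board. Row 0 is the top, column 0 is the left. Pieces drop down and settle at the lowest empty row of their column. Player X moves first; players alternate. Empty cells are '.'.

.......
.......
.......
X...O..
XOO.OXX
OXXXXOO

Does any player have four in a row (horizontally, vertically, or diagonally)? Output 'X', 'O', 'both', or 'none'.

X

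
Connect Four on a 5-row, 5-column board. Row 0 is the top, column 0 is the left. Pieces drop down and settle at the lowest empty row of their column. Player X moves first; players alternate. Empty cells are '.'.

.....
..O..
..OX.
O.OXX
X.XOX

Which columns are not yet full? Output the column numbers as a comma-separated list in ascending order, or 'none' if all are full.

col 0: top cell = '.' → open
col 1: top cell = '.' → open
col 2: top cell = '.' → open
col 3: top cell = '.' → open
col 4: top cell = '.' → open

Answer: 0,1,2,3,4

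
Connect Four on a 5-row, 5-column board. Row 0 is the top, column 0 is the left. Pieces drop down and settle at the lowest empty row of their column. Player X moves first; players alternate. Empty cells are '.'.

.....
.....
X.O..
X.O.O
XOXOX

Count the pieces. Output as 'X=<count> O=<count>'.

X=5 O=5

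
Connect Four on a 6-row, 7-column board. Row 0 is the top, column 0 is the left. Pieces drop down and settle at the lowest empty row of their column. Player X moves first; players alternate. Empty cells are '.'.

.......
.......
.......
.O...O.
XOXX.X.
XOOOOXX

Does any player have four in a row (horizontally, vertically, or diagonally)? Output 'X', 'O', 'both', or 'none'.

O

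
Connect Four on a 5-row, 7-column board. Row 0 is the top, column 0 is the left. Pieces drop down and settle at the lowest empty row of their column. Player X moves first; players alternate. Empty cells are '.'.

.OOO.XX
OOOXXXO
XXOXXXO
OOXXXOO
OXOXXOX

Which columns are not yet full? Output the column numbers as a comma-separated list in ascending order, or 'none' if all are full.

Answer: 0,4

Derivation:
col 0: top cell = '.' → open
col 1: top cell = 'O' → FULL
col 2: top cell = 'O' → FULL
col 3: top cell = 'O' → FULL
col 4: top cell = '.' → open
col 5: top cell = 'X' → FULL
col 6: top cell = 'X' → FULL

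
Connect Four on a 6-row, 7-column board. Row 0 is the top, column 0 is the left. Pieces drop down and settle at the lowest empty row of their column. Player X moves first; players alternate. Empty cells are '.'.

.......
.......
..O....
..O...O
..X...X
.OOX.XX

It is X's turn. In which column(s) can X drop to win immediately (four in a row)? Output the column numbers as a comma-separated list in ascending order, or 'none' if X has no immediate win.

col 0: drop X → no win
col 1: drop X → no win
col 2: drop X → no win
col 3: drop X → no win
col 4: drop X → WIN!
col 5: drop X → no win
col 6: drop X → no win

Answer: 4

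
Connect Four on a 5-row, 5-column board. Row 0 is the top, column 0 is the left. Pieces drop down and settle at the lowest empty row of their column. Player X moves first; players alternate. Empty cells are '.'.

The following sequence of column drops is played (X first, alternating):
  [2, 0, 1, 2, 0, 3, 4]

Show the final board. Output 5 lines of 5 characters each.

Move 1: X drops in col 2, lands at row 4
Move 2: O drops in col 0, lands at row 4
Move 3: X drops in col 1, lands at row 4
Move 4: O drops in col 2, lands at row 3
Move 5: X drops in col 0, lands at row 3
Move 6: O drops in col 3, lands at row 4
Move 7: X drops in col 4, lands at row 4

Answer: .....
.....
.....
X.O..
OXXOX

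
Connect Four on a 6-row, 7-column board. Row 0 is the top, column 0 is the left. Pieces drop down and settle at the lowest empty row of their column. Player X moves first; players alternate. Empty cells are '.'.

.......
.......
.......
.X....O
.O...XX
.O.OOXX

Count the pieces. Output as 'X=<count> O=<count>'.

X=5 O=5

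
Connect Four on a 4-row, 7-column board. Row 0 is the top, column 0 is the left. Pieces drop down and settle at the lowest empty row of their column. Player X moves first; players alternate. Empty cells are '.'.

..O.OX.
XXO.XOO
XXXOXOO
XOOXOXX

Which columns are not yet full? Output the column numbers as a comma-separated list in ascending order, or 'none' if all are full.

col 0: top cell = '.' → open
col 1: top cell = '.' → open
col 2: top cell = 'O' → FULL
col 3: top cell = '.' → open
col 4: top cell = 'O' → FULL
col 5: top cell = 'X' → FULL
col 6: top cell = '.' → open

Answer: 0,1,3,6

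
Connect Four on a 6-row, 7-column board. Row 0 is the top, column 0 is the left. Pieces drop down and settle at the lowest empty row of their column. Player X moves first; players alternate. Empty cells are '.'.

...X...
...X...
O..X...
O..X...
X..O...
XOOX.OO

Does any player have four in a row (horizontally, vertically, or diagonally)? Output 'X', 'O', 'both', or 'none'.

X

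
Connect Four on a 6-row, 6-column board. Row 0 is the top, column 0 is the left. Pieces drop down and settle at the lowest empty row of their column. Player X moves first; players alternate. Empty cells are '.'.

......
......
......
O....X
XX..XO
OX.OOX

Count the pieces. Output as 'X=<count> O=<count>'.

X=6 O=5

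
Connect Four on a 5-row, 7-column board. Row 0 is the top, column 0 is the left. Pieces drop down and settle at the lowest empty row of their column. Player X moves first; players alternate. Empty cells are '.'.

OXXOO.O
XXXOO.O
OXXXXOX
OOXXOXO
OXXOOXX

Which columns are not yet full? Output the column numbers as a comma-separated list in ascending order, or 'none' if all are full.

Answer: 5

Derivation:
col 0: top cell = 'O' → FULL
col 1: top cell = 'X' → FULL
col 2: top cell = 'X' → FULL
col 3: top cell = 'O' → FULL
col 4: top cell = 'O' → FULL
col 5: top cell = '.' → open
col 6: top cell = 'O' → FULL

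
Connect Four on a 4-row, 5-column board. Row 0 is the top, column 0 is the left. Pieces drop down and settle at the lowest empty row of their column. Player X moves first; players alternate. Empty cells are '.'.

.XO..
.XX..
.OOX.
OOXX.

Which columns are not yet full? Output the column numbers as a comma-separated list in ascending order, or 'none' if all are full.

Answer: 0,3,4

Derivation:
col 0: top cell = '.' → open
col 1: top cell = 'X' → FULL
col 2: top cell = 'O' → FULL
col 3: top cell = '.' → open
col 4: top cell = '.' → open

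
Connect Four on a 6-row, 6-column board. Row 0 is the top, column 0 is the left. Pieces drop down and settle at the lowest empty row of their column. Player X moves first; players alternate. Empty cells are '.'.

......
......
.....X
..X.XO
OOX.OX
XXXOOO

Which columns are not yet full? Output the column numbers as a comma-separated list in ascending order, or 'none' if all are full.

col 0: top cell = '.' → open
col 1: top cell = '.' → open
col 2: top cell = '.' → open
col 3: top cell = '.' → open
col 4: top cell = '.' → open
col 5: top cell = '.' → open

Answer: 0,1,2,3,4,5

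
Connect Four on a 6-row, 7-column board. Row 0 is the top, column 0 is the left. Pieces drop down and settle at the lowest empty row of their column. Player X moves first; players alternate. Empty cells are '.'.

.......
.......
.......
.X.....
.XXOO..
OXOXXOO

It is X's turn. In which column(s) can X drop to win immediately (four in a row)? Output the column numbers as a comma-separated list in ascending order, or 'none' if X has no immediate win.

col 0: drop X → no win
col 1: drop X → WIN!
col 2: drop X → no win
col 3: drop X → no win
col 4: drop X → no win
col 5: drop X → no win
col 6: drop X → no win

Answer: 1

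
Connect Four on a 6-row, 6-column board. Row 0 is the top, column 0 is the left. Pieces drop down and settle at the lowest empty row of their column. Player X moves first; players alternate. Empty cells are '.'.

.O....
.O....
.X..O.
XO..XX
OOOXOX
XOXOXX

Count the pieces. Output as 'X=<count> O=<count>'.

X=10 O=10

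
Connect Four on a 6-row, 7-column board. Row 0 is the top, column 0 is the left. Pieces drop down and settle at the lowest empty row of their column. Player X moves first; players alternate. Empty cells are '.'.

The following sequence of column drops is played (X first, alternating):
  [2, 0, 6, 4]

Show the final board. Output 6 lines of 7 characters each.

Answer: .......
.......
.......
.......
.......
O.X.O.X

Derivation:
Move 1: X drops in col 2, lands at row 5
Move 2: O drops in col 0, lands at row 5
Move 3: X drops in col 6, lands at row 5
Move 4: O drops in col 4, lands at row 5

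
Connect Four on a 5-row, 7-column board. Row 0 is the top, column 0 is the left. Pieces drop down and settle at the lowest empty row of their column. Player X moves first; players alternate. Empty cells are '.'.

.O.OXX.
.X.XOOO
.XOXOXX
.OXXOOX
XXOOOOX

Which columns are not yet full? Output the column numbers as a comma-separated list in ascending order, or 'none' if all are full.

Answer: 0,2,6

Derivation:
col 0: top cell = '.' → open
col 1: top cell = 'O' → FULL
col 2: top cell = '.' → open
col 3: top cell = 'O' → FULL
col 4: top cell = 'X' → FULL
col 5: top cell = 'X' → FULL
col 6: top cell = '.' → open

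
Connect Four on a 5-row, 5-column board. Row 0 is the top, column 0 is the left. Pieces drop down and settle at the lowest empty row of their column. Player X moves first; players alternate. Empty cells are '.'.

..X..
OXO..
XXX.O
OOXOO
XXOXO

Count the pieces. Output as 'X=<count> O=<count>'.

X=9 O=9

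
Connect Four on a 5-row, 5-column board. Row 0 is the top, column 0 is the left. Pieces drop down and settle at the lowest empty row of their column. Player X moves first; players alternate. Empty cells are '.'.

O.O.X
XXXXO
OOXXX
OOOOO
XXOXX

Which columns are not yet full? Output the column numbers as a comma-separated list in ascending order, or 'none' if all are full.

col 0: top cell = 'O' → FULL
col 1: top cell = '.' → open
col 2: top cell = 'O' → FULL
col 3: top cell = '.' → open
col 4: top cell = 'X' → FULL

Answer: 1,3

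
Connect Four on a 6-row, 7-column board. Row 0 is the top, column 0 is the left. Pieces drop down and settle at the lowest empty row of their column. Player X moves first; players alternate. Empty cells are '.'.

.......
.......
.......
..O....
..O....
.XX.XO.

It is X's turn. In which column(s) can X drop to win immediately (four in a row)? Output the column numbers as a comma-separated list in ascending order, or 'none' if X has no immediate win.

Answer: 3

Derivation:
col 0: drop X → no win
col 1: drop X → no win
col 2: drop X → no win
col 3: drop X → WIN!
col 4: drop X → no win
col 5: drop X → no win
col 6: drop X → no win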